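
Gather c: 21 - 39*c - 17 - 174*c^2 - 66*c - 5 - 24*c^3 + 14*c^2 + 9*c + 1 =-24*c^3 - 160*c^2 - 96*c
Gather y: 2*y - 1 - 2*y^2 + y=-2*y^2 + 3*y - 1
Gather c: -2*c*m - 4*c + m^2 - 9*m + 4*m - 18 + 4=c*(-2*m - 4) + m^2 - 5*m - 14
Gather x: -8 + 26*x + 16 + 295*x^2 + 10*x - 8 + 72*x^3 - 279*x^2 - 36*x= 72*x^3 + 16*x^2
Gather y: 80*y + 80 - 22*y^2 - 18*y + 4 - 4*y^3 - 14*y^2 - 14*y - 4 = -4*y^3 - 36*y^2 + 48*y + 80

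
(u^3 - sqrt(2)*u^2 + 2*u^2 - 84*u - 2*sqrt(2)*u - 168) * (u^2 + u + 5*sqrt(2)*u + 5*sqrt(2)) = u^5 + 3*u^4 + 4*sqrt(2)*u^4 - 92*u^3 + 12*sqrt(2)*u^3 - 412*sqrt(2)*u^2 - 282*u^2 - 1260*sqrt(2)*u - 188*u - 840*sqrt(2)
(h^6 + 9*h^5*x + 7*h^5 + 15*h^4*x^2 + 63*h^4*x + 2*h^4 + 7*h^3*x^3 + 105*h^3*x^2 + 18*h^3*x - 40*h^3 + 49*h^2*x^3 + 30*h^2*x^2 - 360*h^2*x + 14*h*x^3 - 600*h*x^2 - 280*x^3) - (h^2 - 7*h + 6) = h^6 + 9*h^5*x + 7*h^5 + 15*h^4*x^2 + 63*h^4*x + 2*h^4 + 7*h^3*x^3 + 105*h^3*x^2 + 18*h^3*x - 40*h^3 + 49*h^2*x^3 + 30*h^2*x^2 - 360*h^2*x - h^2 + 14*h*x^3 - 600*h*x^2 + 7*h - 280*x^3 - 6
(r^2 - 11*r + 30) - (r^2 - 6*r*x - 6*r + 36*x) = 6*r*x - 5*r - 36*x + 30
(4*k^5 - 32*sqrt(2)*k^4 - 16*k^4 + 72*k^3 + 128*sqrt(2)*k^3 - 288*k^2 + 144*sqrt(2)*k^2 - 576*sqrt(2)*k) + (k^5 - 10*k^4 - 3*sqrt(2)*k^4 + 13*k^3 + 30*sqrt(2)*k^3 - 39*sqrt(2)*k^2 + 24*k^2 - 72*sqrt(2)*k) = 5*k^5 - 35*sqrt(2)*k^4 - 26*k^4 + 85*k^3 + 158*sqrt(2)*k^3 - 264*k^2 + 105*sqrt(2)*k^2 - 648*sqrt(2)*k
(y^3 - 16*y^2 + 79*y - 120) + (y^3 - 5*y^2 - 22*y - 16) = 2*y^3 - 21*y^2 + 57*y - 136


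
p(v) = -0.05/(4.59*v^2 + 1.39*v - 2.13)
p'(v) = -0.05*(-9.18*v - 1.39)/(4.59*v^2 + 1.39*v - 2.13)^2 = (0.459*v + 0.0695)/(4.59*v^2 + 1.39*v - 2.13)^2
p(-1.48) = -0.01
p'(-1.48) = -0.02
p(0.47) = 0.11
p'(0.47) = 1.33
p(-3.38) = -0.00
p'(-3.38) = -0.00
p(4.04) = -0.00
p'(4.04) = 0.00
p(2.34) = -0.00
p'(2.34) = 0.00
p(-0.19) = 0.02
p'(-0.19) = -0.00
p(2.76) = -0.00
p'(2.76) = 0.00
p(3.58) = -0.00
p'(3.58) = 0.00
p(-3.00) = -0.00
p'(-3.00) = -0.00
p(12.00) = -0.00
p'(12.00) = 0.00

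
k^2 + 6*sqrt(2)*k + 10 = (k + sqrt(2))*(k + 5*sqrt(2))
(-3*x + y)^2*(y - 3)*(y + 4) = 9*x^2*y^2 + 9*x^2*y - 108*x^2 - 6*x*y^3 - 6*x*y^2 + 72*x*y + y^4 + y^3 - 12*y^2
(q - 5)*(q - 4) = q^2 - 9*q + 20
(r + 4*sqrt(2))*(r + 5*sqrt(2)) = r^2 + 9*sqrt(2)*r + 40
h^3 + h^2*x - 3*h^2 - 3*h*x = h*(h - 3)*(h + x)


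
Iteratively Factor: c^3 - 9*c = (c + 3)*(c^2 - 3*c) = (c - 3)*(c + 3)*(c)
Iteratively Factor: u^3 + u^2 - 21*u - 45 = (u - 5)*(u^2 + 6*u + 9) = (u - 5)*(u + 3)*(u + 3)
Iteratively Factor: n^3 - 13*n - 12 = (n - 4)*(n^2 + 4*n + 3) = (n - 4)*(n + 1)*(n + 3)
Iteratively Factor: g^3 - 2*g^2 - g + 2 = (g - 2)*(g^2 - 1) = (g - 2)*(g + 1)*(g - 1)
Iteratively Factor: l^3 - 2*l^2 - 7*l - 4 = (l - 4)*(l^2 + 2*l + 1) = (l - 4)*(l + 1)*(l + 1)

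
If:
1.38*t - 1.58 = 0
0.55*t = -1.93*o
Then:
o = -0.33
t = 1.14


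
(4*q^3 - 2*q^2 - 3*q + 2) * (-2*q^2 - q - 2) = -8*q^5 + 3*q^2 + 4*q - 4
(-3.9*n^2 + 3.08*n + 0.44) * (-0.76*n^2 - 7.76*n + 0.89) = 2.964*n^4 + 27.9232*n^3 - 27.7062*n^2 - 0.6732*n + 0.3916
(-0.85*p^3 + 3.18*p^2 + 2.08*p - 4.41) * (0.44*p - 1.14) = -0.374*p^4 + 2.3682*p^3 - 2.71*p^2 - 4.3116*p + 5.0274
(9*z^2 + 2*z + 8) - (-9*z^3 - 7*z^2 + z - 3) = 9*z^3 + 16*z^2 + z + 11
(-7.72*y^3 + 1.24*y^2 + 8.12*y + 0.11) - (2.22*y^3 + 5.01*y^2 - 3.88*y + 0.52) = -9.94*y^3 - 3.77*y^2 + 12.0*y - 0.41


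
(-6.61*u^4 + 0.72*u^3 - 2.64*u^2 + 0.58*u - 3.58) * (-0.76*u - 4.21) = 5.0236*u^5 + 27.2809*u^4 - 1.0248*u^3 + 10.6736*u^2 + 0.279*u + 15.0718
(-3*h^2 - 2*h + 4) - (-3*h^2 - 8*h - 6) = 6*h + 10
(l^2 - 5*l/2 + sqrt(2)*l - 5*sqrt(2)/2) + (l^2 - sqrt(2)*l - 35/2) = 2*l^2 - 5*l/2 - 35/2 - 5*sqrt(2)/2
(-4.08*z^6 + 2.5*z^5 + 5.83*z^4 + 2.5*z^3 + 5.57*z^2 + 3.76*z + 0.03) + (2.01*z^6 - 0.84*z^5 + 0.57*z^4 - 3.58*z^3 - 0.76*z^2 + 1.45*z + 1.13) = -2.07*z^6 + 1.66*z^5 + 6.4*z^4 - 1.08*z^3 + 4.81*z^2 + 5.21*z + 1.16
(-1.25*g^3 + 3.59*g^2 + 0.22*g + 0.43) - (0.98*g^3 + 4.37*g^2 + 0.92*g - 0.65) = -2.23*g^3 - 0.78*g^2 - 0.7*g + 1.08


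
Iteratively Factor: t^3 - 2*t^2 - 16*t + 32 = (t + 4)*(t^2 - 6*t + 8) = (t - 2)*(t + 4)*(t - 4)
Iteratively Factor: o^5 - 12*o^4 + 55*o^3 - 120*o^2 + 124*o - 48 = (o - 2)*(o^4 - 10*o^3 + 35*o^2 - 50*o + 24) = (o - 2)*(o - 1)*(o^3 - 9*o^2 + 26*o - 24) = (o - 2)^2*(o - 1)*(o^2 - 7*o + 12) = (o - 3)*(o - 2)^2*(o - 1)*(o - 4)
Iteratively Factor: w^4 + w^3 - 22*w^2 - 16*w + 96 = (w + 4)*(w^3 - 3*w^2 - 10*w + 24) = (w + 3)*(w + 4)*(w^2 - 6*w + 8) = (w - 2)*(w + 3)*(w + 4)*(w - 4)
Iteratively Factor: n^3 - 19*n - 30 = (n + 2)*(n^2 - 2*n - 15) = (n + 2)*(n + 3)*(n - 5)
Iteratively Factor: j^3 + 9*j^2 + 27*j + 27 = (j + 3)*(j^2 + 6*j + 9) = (j + 3)^2*(j + 3)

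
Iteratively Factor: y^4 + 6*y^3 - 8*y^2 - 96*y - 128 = (y + 2)*(y^3 + 4*y^2 - 16*y - 64) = (y + 2)*(y + 4)*(y^2 - 16) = (y - 4)*(y + 2)*(y + 4)*(y + 4)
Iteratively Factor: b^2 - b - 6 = (b - 3)*(b + 2)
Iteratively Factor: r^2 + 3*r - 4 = (r + 4)*(r - 1)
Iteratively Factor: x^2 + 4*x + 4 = (x + 2)*(x + 2)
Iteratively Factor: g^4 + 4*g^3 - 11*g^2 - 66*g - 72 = (g + 3)*(g^3 + g^2 - 14*g - 24) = (g + 2)*(g + 3)*(g^2 - g - 12) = (g + 2)*(g + 3)^2*(g - 4)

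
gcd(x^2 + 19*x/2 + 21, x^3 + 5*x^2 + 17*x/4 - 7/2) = x + 7/2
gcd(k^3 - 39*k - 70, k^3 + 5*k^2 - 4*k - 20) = k^2 + 7*k + 10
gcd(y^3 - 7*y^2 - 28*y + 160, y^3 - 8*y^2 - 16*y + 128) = y^2 - 12*y + 32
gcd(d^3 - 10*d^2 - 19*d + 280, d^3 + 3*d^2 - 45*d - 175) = d^2 - 2*d - 35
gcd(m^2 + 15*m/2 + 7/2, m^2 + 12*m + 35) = m + 7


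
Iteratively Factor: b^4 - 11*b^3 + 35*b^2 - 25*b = (b - 5)*(b^3 - 6*b^2 + 5*b) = (b - 5)^2*(b^2 - b) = (b - 5)^2*(b - 1)*(b)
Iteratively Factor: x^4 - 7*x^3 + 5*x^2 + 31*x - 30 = (x - 5)*(x^3 - 2*x^2 - 5*x + 6) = (x - 5)*(x + 2)*(x^2 - 4*x + 3) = (x - 5)*(x - 1)*(x + 2)*(x - 3)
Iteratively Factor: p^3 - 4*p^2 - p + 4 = (p - 4)*(p^2 - 1) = (p - 4)*(p + 1)*(p - 1)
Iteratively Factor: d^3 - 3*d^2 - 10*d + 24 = (d - 4)*(d^2 + d - 6) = (d - 4)*(d - 2)*(d + 3)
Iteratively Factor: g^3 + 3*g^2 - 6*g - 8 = (g - 2)*(g^2 + 5*g + 4) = (g - 2)*(g + 1)*(g + 4)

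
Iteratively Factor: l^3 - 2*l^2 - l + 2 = (l - 1)*(l^2 - l - 2) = (l - 1)*(l + 1)*(l - 2)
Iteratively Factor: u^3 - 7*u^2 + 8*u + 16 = (u - 4)*(u^2 - 3*u - 4) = (u - 4)*(u + 1)*(u - 4)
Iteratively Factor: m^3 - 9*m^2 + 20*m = (m - 4)*(m^2 - 5*m) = (m - 5)*(m - 4)*(m)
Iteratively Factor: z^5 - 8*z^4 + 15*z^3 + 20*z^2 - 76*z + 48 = (z - 2)*(z^4 - 6*z^3 + 3*z^2 + 26*z - 24) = (z - 2)*(z + 2)*(z^3 - 8*z^2 + 19*z - 12) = (z - 4)*(z - 2)*(z + 2)*(z^2 - 4*z + 3) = (z - 4)*(z - 3)*(z - 2)*(z + 2)*(z - 1)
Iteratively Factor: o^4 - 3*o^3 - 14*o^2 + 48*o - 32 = (o - 1)*(o^3 - 2*o^2 - 16*o + 32) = (o - 4)*(o - 1)*(o^2 + 2*o - 8) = (o - 4)*(o - 2)*(o - 1)*(o + 4)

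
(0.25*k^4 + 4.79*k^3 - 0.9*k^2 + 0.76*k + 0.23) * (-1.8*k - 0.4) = -0.45*k^5 - 8.722*k^4 - 0.296*k^3 - 1.008*k^2 - 0.718*k - 0.092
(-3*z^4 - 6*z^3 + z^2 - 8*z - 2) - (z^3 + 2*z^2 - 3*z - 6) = -3*z^4 - 7*z^3 - z^2 - 5*z + 4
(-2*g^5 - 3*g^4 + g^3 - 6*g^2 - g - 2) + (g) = -2*g^5 - 3*g^4 + g^3 - 6*g^2 - 2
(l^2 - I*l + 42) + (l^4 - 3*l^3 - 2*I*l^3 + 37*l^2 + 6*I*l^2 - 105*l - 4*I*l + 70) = l^4 - 3*l^3 - 2*I*l^3 + 38*l^2 + 6*I*l^2 - 105*l - 5*I*l + 112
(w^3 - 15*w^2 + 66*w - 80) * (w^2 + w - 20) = w^5 - 14*w^4 + 31*w^3 + 286*w^2 - 1400*w + 1600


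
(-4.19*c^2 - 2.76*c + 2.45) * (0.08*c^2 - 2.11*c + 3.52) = -0.3352*c^4 + 8.6201*c^3 - 8.7292*c^2 - 14.8847*c + 8.624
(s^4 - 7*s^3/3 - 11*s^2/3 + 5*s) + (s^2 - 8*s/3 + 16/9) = s^4 - 7*s^3/3 - 8*s^2/3 + 7*s/3 + 16/9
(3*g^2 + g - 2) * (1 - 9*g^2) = -27*g^4 - 9*g^3 + 21*g^2 + g - 2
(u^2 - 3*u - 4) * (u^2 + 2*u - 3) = u^4 - u^3 - 13*u^2 + u + 12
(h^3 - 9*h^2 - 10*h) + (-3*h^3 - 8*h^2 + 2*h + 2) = -2*h^3 - 17*h^2 - 8*h + 2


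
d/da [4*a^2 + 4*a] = 8*a + 4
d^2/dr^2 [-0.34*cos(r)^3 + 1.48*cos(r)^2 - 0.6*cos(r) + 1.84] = 0.855*cos(r) - 2.96*cos(2*r) + 0.765*cos(3*r)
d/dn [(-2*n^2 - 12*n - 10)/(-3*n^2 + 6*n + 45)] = 16*(-n^2 - 5*n - 10)/(3*(n^4 - 4*n^3 - 26*n^2 + 60*n + 225))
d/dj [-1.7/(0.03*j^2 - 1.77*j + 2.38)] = (0.102*j - 3.009)/(0.03*j^2 - 1.77*j + 2.38)^2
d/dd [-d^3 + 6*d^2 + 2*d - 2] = -3*d^2 + 12*d + 2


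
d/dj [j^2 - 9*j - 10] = 2*j - 9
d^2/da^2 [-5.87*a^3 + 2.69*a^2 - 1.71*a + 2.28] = 5.38 - 35.22*a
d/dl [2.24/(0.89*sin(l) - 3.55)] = -1.9936*cos(l)/(0.89*sin(l) - 3.55)^2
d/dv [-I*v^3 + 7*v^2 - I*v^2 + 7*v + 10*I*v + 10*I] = -3*I*v^2 + 2*v*(7 - I) + 7 + 10*I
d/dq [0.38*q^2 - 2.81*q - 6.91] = 0.76*q - 2.81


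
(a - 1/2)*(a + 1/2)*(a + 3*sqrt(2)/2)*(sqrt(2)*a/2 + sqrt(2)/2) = sqrt(2)*a^4/2 + sqrt(2)*a^3/2 + 3*a^3/2 - sqrt(2)*a^2/8 + 3*a^2/2 - 3*a/8 - sqrt(2)*a/8 - 3/8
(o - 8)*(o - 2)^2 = o^3 - 12*o^2 + 36*o - 32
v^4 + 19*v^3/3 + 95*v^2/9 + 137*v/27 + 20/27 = (v + 1/3)^2*(v + 5/3)*(v + 4)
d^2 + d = d*(d + 1)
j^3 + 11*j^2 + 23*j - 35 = (j - 1)*(j + 5)*(j + 7)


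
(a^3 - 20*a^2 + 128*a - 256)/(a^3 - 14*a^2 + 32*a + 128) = (a - 4)/(a + 2)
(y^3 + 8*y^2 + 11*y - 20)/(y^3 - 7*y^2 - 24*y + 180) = (y^2 + 3*y - 4)/(y^2 - 12*y + 36)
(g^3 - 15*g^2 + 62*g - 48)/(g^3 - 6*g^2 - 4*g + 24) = (g^2 - 9*g + 8)/(g^2 - 4)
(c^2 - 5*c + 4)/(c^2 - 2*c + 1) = (c - 4)/(c - 1)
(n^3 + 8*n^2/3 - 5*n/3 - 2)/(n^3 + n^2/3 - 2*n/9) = 3*(n^2 + 2*n - 3)/(n*(3*n - 1))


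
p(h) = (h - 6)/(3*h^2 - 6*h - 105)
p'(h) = (6 - 6*h)*(h - 6)/(3*h^2 - 6*h - 105)^2 + 1/(3*h^2 - 6*h - 105)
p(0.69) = 0.05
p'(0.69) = -0.01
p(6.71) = -0.07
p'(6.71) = -0.33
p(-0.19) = 0.06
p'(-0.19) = -0.01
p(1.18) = 0.04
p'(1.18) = -0.01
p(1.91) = 0.04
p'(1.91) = -0.01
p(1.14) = 0.05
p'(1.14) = -0.01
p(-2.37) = 0.11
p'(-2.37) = -0.04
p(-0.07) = 0.06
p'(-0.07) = -0.01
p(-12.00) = -0.05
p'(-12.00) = -0.00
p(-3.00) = 0.15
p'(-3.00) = -0.08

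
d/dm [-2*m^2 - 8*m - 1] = -4*m - 8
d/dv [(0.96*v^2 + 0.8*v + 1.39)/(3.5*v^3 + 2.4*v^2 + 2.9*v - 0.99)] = (-3.36*v^4 - 5.6*v^3 - 13.731*v^2 - 8.5728*v - 4.823)/(12.25*v^6 + 16.8*v^5 + 26.06*v^4 + 6.99*v^3 + 3.658*v^2 - 5.742*v + 0.9801)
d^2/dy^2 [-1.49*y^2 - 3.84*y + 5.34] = -2.98000000000000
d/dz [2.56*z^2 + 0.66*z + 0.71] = 5.12*z + 0.66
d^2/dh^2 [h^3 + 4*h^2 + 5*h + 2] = 6*h + 8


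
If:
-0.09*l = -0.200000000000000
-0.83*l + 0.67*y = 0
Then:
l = 2.22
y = 2.75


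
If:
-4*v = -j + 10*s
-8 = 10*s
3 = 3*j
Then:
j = 1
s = -4/5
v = 9/4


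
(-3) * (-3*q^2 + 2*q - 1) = 9*q^2 - 6*q + 3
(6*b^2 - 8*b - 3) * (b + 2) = 6*b^3 + 4*b^2 - 19*b - 6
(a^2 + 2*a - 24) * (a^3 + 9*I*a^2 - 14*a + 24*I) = a^5 + 2*a^4 + 9*I*a^4 - 38*a^3 + 18*I*a^3 - 28*a^2 - 192*I*a^2 + 336*a + 48*I*a - 576*I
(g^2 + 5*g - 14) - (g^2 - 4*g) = 9*g - 14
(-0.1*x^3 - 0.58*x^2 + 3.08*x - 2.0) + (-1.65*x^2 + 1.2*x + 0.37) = -0.1*x^3 - 2.23*x^2 + 4.28*x - 1.63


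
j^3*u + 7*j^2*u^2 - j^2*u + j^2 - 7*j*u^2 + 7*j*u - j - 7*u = (j - 1)*(j + 7*u)*(j*u + 1)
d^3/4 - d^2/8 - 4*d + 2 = (d/4 + 1)*(d - 4)*(d - 1/2)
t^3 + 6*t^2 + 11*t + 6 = (t + 1)*(t + 2)*(t + 3)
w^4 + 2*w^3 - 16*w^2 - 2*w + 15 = (w - 3)*(w - 1)*(w + 1)*(w + 5)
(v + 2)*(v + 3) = v^2 + 5*v + 6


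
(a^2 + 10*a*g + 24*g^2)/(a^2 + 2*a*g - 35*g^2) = (a^2 + 10*a*g + 24*g^2)/(a^2 + 2*a*g - 35*g^2)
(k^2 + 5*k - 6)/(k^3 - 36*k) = (k - 1)/(k*(k - 6))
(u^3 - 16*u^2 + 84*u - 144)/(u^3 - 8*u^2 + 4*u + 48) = (u - 6)/(u + 2)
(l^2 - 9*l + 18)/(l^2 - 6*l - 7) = (-l^2 + 9*l - 18)/(-l^2 + 6*l + 7)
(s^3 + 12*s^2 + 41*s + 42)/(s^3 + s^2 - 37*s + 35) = (s^2 + 5*s + 6)/(s^2 - 6*s + 5)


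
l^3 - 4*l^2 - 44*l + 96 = (l - 8)*(l - 2)*(l + 6)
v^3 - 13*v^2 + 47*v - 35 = (v - 7)*(v - 5)*(v - 1)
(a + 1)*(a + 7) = a^2 + 8*a + 7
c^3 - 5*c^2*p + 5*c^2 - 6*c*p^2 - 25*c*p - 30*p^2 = (c + 5)*(c - 6*p)*(c + p)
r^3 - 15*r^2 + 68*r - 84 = (r - 7)*(r - 6)*(r - 2)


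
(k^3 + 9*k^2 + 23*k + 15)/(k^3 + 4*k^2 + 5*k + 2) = (k^2 + 8*k + 15)/(k^2 + 3*k + 2)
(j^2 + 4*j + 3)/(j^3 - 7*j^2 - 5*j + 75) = (j + 1)/(j^2 - 10*j + 25)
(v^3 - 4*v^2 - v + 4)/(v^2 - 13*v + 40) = (v^3 - 4*v^2 - v + 4)/(v^2 - 13*v + 40)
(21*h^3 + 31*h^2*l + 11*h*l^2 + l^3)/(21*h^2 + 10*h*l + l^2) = h + l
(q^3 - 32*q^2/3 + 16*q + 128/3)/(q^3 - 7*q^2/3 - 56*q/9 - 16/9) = 3*(q - 8)/(3*q + 1)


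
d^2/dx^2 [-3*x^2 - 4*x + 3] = -6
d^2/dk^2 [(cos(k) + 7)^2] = -14*cos(k) - 2*cos(2*k)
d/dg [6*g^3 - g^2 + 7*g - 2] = 18*g^2 - 2*g + 7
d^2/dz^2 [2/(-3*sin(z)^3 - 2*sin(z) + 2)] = 2*(81*sin(z)^6 - 96*sin(z)^4 + 54*sin(z)^3 - 32*sin(z)^2 - 32*sin(z) - 8)/(3*sin(z)^3 + 2*sin(z) - 2)^3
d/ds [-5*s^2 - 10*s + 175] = -10*s - 10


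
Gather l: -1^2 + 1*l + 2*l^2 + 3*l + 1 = 2*l^2 + 4*l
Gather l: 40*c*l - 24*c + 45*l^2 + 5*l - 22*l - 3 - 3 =-24*c + 45*l^2 + l*(40*c - 17) - 6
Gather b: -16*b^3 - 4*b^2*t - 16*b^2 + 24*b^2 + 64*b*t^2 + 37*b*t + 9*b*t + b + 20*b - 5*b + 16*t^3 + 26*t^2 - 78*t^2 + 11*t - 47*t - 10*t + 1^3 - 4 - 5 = -16*b^3 + b^2*(8 - 4*t) + b*(64*t^2 + 46*t + 16) + 16*t^3 - 52*t^2 - 46*t - 8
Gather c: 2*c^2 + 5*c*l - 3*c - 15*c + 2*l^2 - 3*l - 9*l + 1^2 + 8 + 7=2*c^2 + c*(5*l - 18) + 2*l^2 - 12*l + 16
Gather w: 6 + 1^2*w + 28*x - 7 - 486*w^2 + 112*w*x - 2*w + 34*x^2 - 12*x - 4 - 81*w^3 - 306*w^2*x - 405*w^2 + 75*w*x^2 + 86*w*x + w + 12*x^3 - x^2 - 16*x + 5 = -81*w^3 + w^2*(-306*x - 891) + w*(75*x^2 + 198*x) + 12*x^3 + 33*x^2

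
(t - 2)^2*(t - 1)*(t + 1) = t^4 - 4*t^3 + 3*t^2 + 4*t - 4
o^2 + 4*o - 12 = (o - 2)*(o + 6)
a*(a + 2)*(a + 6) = a^3 + 8*a^2 + 12*a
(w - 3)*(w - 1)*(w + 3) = w^3 - w^2 - 9*w + 9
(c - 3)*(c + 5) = c^2 + 2*c - 15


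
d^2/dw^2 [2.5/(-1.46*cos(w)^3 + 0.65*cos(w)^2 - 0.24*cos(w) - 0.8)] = (-106.722*(0.948051948051948*sin(w)^2 + 0.281385281385281*cos(w) - 1.0)^2*sin(w)^2 + (-3.3375*cos(w) + 3.25*cos(2*w) - 8.2125*cos(3*w))*(1.46*cos(w)^3 - 0.65*cos(w)^2 + 0.24*cos(w) + 0.8))/(1.46*cos(w)^3 - 0.65*cos(w)^2 + 0.24*cos(w) + 0.8)^3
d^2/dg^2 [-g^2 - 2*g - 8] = -2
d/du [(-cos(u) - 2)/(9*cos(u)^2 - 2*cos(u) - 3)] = (-9*cos(u)^2 - 36*cos(u) + 1)*sin(u)/(9*sin(u)^2 + 2*cos(u) - 6)^2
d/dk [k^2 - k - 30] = 2*k - 1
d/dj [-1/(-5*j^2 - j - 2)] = (-10*j - 1)/(5*j^2 + j + 2)^2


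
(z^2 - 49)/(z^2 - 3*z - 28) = (z + 7)/(z + 4)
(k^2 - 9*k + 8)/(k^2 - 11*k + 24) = (k - 1)/(k - 3)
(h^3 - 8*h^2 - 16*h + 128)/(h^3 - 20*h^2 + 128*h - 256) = (h + 4)/(h - 8)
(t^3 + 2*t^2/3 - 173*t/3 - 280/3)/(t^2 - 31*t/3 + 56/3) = (3*t^2 + 26*t + 35)/(3*t - 7)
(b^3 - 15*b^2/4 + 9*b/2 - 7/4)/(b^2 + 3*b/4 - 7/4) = (4*b^2 - 11*b + 7)/(4*b + 7)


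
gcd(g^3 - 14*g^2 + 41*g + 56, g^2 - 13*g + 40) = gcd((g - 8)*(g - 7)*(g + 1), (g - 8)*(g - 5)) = g - 8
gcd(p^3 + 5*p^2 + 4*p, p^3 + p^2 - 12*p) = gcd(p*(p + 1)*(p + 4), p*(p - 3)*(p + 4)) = p^2 + 4*p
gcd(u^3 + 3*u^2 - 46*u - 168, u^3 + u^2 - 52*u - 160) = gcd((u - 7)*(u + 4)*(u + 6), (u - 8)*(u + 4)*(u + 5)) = u + 4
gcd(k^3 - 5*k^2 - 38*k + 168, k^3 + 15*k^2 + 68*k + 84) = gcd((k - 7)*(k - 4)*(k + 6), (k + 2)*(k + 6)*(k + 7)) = k + 6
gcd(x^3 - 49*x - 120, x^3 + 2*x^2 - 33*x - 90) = x^2 + 8*x + 15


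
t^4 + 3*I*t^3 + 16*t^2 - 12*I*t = t*(t - 2*I)*(t - I)*(t + 6*I)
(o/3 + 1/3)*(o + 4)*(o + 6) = o^3/3 + 11*o^2/3 + 34*o/3 + 8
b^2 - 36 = (b - 6)*(b + 6)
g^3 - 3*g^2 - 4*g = g*(g - 4)*(g + 1)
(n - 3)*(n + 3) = n^2 - 9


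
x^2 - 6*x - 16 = (x - 8)*(x + 2)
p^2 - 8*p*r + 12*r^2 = (p - 6*r)*(p - 2*r)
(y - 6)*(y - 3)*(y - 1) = y^3 - 10*y^2 + 27*y - 18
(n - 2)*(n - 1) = n^2 - 3*n + 2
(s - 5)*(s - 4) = s^2 - 9*s + 20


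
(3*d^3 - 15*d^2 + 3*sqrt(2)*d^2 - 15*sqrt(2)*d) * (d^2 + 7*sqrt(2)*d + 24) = 3*d^5 - 15*d^4 + 24*sqrt(2)*d^4 - 120*sqrt(2)*d^3 + 114*d^3 - 570*d^2 + 72*sqrt(2)*d^2 - 360*sqrt(2)*d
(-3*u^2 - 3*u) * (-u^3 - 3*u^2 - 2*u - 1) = 3*u^5 + 12*u^4 + 15*u^3 + 9*u^2 + 3*u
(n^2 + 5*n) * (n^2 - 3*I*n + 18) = n^4 + 5*n^3 - 3*I*n^3 + 18*n^2 - 15*I*n^2 + 90*n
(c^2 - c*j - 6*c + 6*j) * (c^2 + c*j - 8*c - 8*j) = c^4 - 14*c^3 - c^2*j^2 + 48*c^2 + 14*c*j^2 - 48*j^2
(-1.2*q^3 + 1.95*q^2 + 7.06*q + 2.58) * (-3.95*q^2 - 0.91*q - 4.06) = 4.74*q^5 - 6.6105*q^4 - 24.7895*q^3 - 24.5326*q^2 - 31.0114*q - 10.4748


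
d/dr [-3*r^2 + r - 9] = 1 - 6*r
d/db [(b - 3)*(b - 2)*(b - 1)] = 3*b^2 - 12*b + 11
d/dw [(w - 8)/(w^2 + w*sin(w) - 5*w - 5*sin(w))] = (-w^2*cos(w) - w^2 + 13*w*cos(w) + 16*w + 3*sin(w) - 40*cos(w) - 40)/((w - 5)^2*(w + sin(w))^2)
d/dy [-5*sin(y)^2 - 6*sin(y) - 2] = -2*(5*sin(y) + 3)*cos(y)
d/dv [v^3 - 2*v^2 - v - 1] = 3*v^2 - 4*v - 1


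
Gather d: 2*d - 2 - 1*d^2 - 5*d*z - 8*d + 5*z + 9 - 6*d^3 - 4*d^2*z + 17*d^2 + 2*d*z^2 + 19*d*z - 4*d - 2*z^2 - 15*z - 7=-6*d^3 + d^2*(16 - 4*z) + d*(2*z^2 + 14*z - 10) - 2*z^2 - 10*z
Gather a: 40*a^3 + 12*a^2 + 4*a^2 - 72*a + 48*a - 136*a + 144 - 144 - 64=40*a^3 + 16*a^2 - 160*a - 64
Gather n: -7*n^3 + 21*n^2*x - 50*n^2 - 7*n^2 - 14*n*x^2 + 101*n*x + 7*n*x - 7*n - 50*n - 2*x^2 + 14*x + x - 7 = -7*n^3 + n^2*(21*x - 57) + n*(-14*x^2 + 108*x - 57) - 2*x^2 + 15*x - 7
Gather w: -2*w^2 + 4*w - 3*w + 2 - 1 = -2*w^2 + w + 1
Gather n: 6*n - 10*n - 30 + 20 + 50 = 40 - 4*n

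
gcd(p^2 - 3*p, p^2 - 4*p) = p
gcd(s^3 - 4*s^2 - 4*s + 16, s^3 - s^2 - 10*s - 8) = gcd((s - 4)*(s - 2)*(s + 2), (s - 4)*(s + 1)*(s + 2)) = s^2 - 2*s - 8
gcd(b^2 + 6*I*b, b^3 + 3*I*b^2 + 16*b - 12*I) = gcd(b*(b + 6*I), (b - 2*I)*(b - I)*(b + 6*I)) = b + 6*I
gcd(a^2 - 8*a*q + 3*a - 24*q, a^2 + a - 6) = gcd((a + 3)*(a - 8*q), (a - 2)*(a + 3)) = a + 3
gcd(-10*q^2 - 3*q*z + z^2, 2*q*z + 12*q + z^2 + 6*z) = 2*q + z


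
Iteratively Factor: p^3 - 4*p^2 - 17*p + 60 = (p - 3)*(p^2 - p - 20) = (p - 5)*(p - 3)*(p + 4)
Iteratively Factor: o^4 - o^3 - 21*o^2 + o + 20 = (o + 4)*(o^3 - 5*o^2 - o + 5) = (o - 1)*(o + 4)*(o^2 - 4*o - 5) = (o - 5)*(o - 1)*(o + 4)*(o + 1)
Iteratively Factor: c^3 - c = (c - 1)*(c^2 + c) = c*(c - 1)*(c + 1)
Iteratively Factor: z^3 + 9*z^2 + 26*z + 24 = (z + 3)*(z^2 + 6*z + 8) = (z + 3)*(z + 4)*(z + 2)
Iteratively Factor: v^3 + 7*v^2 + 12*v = (v + 4)*(v^2 + 3*v) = v*(v + 4)*(v + 3)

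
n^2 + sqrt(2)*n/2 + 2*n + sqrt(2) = (n + 2)*(n + sqrt(2)/2)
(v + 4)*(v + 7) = v^2 + 11*v + 28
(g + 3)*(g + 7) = g^2 + 10*g + 21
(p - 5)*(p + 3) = p^2 - 2*p - 15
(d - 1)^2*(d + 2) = d^3 - 3*d + 2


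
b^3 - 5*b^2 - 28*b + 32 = (b - 8)*(b - 1)*(b + 4)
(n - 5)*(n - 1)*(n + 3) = n^3 - 3*n^2 - 13*n + 15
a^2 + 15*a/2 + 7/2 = (a + 1/2)*(a + 7)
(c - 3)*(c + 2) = c^2 - c - 6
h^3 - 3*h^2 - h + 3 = (h - 3)*(h - 1)*(h + 1)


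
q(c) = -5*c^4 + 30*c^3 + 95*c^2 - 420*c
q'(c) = -20*c^3 + 90*c^2 + 190*c - 420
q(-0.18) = 78.50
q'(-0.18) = -451.17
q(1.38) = -337.97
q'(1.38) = -38.97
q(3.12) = 51.72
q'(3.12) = 441.47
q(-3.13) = 845.48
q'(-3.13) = 480.31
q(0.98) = -296.74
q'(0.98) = -166.19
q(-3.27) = 768.56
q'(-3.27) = 620.38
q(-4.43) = -808.87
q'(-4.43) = 2243.31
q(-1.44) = 690.71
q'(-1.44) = -447.26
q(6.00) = 900.00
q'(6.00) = -360.00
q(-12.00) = -136800.00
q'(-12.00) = 44820.00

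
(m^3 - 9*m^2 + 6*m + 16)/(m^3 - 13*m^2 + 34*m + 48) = (m - 2)/(m - 6)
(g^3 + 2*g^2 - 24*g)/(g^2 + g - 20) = g*(g + 6)/(g + 5)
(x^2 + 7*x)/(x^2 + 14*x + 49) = x/(x + 7)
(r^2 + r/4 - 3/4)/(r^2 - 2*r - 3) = (r - 3/4)/(r - 3)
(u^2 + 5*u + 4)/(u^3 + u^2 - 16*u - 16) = 1/(u - 4)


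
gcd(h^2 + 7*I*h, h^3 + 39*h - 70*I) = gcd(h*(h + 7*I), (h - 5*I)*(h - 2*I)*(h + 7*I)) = h + 7*I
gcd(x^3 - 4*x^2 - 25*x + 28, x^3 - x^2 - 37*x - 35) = x - 7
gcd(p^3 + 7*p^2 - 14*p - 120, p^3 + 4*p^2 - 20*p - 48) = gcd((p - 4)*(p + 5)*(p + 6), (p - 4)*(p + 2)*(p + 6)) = p^2 + 2*p - 24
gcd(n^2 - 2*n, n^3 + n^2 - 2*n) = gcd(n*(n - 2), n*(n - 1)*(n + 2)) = n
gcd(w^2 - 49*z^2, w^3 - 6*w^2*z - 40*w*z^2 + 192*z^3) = 1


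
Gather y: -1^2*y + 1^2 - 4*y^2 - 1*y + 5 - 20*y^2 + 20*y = -24*y^2 + 18*y + 6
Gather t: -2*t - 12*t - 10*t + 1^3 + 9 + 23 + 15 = 48 - 24*t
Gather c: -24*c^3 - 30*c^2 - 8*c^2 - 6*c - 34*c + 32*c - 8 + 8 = -24*c^3 - 38*c^2 - 8*c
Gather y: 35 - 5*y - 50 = -5*y - 15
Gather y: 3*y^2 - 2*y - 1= 3*y^2 - 2*y - 1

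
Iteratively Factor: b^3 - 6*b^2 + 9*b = (b - 3)*(b^2 - 3*b) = b*(b - 3)*(b - 3)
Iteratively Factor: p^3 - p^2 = (p - 1)*(p^2) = p*(p - 1)*(p)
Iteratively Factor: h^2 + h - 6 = (h - 2)*(h + 3)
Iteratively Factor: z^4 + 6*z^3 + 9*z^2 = (z)*(z^3 + 6*z^2 + 9*z) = z*(z + 3)*(z^2 + 3*z) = z*(z + 3)^2*(z)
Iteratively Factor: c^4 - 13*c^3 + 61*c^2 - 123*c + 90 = (c - 2)*(c^3 - 11*c^2 + 39*c - 45) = (c - 3)*(c - 2)*(c^2 - 8*c + 15) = (c - 3)^2*(c - 2)*(c - 5)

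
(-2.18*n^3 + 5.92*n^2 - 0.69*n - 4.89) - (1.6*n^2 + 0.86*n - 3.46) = -2.18*n^3 + 4.32*n^2 - 1.55*n - 1.43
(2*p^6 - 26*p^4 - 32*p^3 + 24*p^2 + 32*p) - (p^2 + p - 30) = 2*p^6 - 26*p^4 - 32*p^3 + 23*p^2 + 31*p + 30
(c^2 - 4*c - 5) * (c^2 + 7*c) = c^4 + 3*c^3 - 33*c^2 - 35*c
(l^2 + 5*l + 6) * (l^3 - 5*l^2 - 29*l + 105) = l^5 - 48*l^3 - 70*l^2 + 351*l + 630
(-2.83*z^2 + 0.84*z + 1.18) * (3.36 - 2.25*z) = 6.3675*z^3 - 11.3988*z^2 + 0.1674*z + 3.9648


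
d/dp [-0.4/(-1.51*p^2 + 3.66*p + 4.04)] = (1.464 - 1.208*p)/(-1.51*p^2 + 3.66*p + 4.04)^2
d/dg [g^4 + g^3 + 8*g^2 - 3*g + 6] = 4*g^3 + 3*g^2 + 16*g - 3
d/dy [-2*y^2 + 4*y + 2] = 4 - 4*y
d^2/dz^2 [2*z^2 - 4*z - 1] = 4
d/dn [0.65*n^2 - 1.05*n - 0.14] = 1.3*n - 1.05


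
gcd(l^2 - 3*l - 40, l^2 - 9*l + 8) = l - 8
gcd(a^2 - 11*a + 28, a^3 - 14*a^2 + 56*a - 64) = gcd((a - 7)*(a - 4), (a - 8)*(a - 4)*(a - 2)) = a - 4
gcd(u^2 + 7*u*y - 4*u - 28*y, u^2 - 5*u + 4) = u - 4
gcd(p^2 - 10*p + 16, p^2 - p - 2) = p - 2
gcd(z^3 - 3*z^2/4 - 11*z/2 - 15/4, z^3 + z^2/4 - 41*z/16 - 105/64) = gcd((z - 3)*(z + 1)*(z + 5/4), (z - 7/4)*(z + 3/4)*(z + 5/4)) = z + 5/4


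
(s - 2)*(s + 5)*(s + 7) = s^3 + 10*s^2 + 11*s - 70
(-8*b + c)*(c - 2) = -8*b*c + 16*b + c^2 - 2*c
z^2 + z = z*(z + 1)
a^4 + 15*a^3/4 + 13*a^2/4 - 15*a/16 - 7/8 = (a - 1/2)*(a + 1/2)*(a + 7/4)*(a + 2)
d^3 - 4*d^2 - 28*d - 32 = (d - 8)*(d + 2)^2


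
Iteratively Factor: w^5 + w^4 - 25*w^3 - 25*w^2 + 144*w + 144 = (w - 4)*(w^4 + 5*w^3 - 5*w^2 - 45*w - 36) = (w - 4)*(w + 4)*(w^3 + w^2 - 9*w - 9) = (w - 4)*(w + 1)*(w + 4)*(w^2 - 9) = (w - 4)*(w - 3)*(w + 1)*(w + 4)*(w + 3)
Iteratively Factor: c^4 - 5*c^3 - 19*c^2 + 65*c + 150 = (c + 2)*(c^3 - 7*c^2 - 5*c + 75) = (c + 2)*(c + 3)*(c^2 - 10*c + 25) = (c - 5)*(c + 2)*(c + 3)*(c - 5)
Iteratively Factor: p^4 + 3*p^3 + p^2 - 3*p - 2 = (p + 1)*(p^3 + 2*p^2 - p - 2) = (p - 1)*(p + 1)*(p^2 + 3*p + 2) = (p - 1)*(p + 1)*(p + 2)*(p + 1)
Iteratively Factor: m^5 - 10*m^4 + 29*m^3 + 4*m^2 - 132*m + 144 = (m - 3)*(m^4 - 7*m^3 + 8*m^2 + 28*m - 48) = (m - 3)*(m + 2)*(m^3 - 9*m^2 + 26*m - 24) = (m - 3)^2*(m + 2)*(m^2 - 6*m + 8) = (m - 3)^2*(m - 2)*(m + 2)*(m - 4)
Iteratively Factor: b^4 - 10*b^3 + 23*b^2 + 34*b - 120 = (b + 2)*(b^3 - 12*b^2 + 47*b - 60) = (b - 4)*(b + 2)*(b^2 - 8*b + 15) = (b - 5)*(b - 4)*(b + 2)*(b - 3)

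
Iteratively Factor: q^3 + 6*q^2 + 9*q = (q)*(q^2 + 6*q + 9) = q*(q + 3)*(q + 3)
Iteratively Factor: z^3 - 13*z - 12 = (z - 4)*(z^2 + 4*z + 3) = (z - 4)*(z + 3)*(z + 1)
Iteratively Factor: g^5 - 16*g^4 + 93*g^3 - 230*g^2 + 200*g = (g - 5)*(g^4 - 11*g^3 + 38*g^2 - 40*g) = (g - 5)*(g - 4)*(g^3 - 7*g^2 + 10*g) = (g - 5)*(g - 4)*(g - 2)*(g^2 - 5*g) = g*(g - 5)*(g - 4)*(g - 2)*(g - 5)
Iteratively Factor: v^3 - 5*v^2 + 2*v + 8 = (v - 4)*(v^2 - v - 2) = (v - 4)*(v - 2)*(v + 1)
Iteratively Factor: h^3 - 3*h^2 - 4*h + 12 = (h - 2)*(h^2 - h - 6) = (h - 3)*(h - 2)*(h + 2)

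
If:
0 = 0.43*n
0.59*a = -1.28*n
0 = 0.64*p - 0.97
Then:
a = 0.00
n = 0.00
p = 1.52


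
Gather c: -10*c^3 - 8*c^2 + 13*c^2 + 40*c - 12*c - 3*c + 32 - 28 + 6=-10*c^3 + 5*c^2 + 25*c + 10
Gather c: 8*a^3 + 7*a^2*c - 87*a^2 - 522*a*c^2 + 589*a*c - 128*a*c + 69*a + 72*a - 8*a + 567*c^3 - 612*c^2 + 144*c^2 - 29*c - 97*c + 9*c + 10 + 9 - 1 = 8*a^3 - 87*a^2 + 133*a + 567*c^3 + c^2*(-522*a - 468) + c*(7*a^2 + 461*a - 117) + 18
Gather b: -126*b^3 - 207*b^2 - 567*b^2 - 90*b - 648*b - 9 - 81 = -126*b^3 - 774*b^2 - 738*b - 90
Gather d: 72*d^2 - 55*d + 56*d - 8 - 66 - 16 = 72*d^2 + d - 90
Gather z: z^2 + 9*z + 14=z^2 + 9*z + 14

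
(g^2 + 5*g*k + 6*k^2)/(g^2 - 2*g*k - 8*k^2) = (g + 3*k)/(g - 4*k)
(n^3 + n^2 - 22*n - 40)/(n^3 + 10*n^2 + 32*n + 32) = (n - 5)/(n + 4)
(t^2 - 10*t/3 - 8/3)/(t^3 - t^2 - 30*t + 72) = (t + 2/3)/(t^2 + 3*t - 18)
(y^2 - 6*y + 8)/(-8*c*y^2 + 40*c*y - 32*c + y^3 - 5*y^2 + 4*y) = (y - 2)/(-8*c*y + 8*c + y^2 - y)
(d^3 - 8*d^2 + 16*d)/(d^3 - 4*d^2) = (d - 4)/d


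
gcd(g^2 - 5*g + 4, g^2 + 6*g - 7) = g - 1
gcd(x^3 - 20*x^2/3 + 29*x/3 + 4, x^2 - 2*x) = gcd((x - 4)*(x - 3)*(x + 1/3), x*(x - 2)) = 1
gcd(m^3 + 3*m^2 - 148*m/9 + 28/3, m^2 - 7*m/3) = m - 7/3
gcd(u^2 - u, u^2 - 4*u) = u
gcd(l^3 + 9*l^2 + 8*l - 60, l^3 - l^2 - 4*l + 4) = l - 2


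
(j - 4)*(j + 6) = j^2 + 2*j - 24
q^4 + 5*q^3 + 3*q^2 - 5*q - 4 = (q - 1)*(q + 1)^2*(q + 4)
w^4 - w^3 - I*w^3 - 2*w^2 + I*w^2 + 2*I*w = w*(w - 2)*(w + 1)*(w - I)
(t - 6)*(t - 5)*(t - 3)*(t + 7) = t^4 - 7*t^3 - 35*t^2 + 351*t - 630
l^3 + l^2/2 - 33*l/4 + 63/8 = (l - 3/2)^2*(l + 7/2)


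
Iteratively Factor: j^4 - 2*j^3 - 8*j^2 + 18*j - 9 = (j - 1)*(j^3 - j^2 - 9*j + 9) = (j - 1)^2*(j^2 - 9) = (j - 3)*(j - 1)^2*(j + 3)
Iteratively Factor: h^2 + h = (h)*(h + 1)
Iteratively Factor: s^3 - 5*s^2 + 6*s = (s - 2)*(s^2 - 3*s) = (s - 3)*(s - 2)*(s)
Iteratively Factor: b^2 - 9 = (b + 3)*(b - 3)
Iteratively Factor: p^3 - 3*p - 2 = (p - 2)*(p^2 + 2*p + 1) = (p - 2)*(p + 1)*(p + 1)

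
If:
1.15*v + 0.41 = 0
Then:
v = -0.36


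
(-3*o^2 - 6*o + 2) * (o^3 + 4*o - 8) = -3*o^5 - 6*o^4 - 10*o^3 + 56*o - 16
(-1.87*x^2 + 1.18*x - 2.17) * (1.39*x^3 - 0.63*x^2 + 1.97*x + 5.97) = -2.5993*x^5 + 2.8183*x^4 - 7.4436*x^3 - 7.4722*x^2 + 2.7697*x - 12.9549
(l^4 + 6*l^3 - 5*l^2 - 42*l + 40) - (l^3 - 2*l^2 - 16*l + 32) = l^4 + 5*l^3 - 3*l^2 - 26*l + 8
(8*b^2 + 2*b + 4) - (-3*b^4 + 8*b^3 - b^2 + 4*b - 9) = 3*b^4 - 8*b^3 + 9*b^2 - 2*b + 13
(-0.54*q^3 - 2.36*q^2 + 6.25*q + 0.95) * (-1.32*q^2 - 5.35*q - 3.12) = 0.7128*q^5 + 6.0042*q^4 + 6.0608*q^3 - 27.3283*q^2 - 24.5825*q - 2.964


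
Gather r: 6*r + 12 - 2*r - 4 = 4*r + 8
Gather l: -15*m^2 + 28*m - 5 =-15*m^2 + 28*m - 5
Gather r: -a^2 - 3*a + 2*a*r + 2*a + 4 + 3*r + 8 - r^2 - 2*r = -a^2 - a - r^2 + r*(2*a + 1) + 12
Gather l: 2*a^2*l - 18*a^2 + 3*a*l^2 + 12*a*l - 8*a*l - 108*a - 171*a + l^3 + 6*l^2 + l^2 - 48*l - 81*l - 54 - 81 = -18*a^2 - 279*a + l^3 + l^2*(3*a + 7) + l*(2*a^2 + 4*a - 129) - 135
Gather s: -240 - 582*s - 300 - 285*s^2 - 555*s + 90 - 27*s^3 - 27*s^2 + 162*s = -27*s^3 - 312*s^2 - 975*s - 450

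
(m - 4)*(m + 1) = m^2 - 3*m - 4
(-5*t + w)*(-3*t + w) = 15*t^2 - 8*t*w + w^2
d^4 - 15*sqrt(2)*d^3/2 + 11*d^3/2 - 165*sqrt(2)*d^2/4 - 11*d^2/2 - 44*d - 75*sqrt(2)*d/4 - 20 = (d + 1/2)*(d + 5)*(d - 8*sqrt(2))*(d + sqrt(2)/2)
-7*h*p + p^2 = p*(-7*h + p)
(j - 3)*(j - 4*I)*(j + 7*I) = j^3 - 3*j^2 + 3*I*j^2 + 28*j - 9*I*j - 84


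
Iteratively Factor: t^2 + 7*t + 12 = (t + 3)*(t + 4)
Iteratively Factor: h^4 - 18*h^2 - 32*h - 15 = (h + 3)*(h^3 - 3*h^2 - 9*h - 5) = (h + 1)*(h + 3)*(h^2 - 4*h - 5) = (h - 5)*(h + 1)*(h + 3)*(h + 1)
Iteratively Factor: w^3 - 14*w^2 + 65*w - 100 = (w - 5)*(w^2 - 9*w + 20) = (w - 5)*(w - 4)*(w - 5)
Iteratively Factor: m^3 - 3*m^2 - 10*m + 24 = (m - 4)*(m^2 + m - 6) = (m - 4)*(m + 3)*(m - 2)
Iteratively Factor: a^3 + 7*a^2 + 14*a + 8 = (a + 2)*(a^2 + 5*a + 4) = (a + 1)*(a + 2)*(a + 4)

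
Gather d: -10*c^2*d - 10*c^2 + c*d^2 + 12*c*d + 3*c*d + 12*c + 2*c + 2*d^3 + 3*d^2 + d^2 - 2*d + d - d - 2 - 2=-10*c^2 + 14*c + 2*d^3 + d^2*(c + 4) + d*(-10*c^2 + 15*c - 2) - 4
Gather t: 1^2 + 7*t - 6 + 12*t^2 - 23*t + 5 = 12*t^2 - 16*t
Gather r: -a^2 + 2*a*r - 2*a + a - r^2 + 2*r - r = -a^2 - a - r^2 + r*(2*a + 1)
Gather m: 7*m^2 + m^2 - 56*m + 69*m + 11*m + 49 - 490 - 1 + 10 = 8*m^2 + 24*m - 432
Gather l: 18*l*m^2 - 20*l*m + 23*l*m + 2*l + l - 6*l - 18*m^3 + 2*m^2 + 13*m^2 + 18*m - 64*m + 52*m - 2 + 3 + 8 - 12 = l*(18*m^2 + 3*m - 3) - 18*m^3 + 15*m^2 + 6*m - 3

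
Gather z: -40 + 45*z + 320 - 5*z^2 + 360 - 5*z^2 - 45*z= 640 - 10*z^2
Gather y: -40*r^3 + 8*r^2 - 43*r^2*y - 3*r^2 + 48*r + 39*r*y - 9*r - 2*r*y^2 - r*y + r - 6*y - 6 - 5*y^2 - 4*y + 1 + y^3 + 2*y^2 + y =-40*r^3 + 5*r^2 + 40*r + y^3 + y^2*(-2*r - 3) + y*(-43*r^2 + 38*r - 9) - 5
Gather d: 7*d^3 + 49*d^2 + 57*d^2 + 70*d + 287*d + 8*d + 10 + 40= 7*d^3 + 106*d^2 + 365*d + 50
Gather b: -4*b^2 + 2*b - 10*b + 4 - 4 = -4*b^2 - 8*b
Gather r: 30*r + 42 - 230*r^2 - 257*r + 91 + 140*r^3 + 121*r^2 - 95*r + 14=140*r^3 - 109*r^2 - 322*r + 147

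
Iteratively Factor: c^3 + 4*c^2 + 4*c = (c + 2)*(c^2 + 2*c) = c*(c + 2)*(c + 2)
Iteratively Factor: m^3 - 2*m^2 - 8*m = (m + 2)*(m^2 - 4*m) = (m - 4)*(m + 2)*(m)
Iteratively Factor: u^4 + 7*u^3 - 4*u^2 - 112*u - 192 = (u + 4)*(u^3 + 3*u^2 - 16*u - 48) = (u + 3)*(u + 4)*(u^2 - 16) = (u + 3)*(u + 4)^2*(u - 4)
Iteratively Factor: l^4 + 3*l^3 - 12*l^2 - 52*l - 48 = (l + 2)*(l^3 + l^2 - 14*l - 24) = (l + 2)^2*(l^2 - l - 12) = (l - 4)*(l + 2)^2*(l + 3)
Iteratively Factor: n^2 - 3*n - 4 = (n - 4)*(n + 1)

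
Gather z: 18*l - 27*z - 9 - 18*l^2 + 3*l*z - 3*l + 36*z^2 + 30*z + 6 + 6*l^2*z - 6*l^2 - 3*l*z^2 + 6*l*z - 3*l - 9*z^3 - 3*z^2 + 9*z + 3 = -24*l^2 + 12*l - 9*z^3 + z^2*(33 - 3*l) + z*(6*l^2 + 9*l + 12)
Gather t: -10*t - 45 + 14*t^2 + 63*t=14*t^2 + 53*t - 45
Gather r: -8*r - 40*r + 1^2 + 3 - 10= -48*r - 6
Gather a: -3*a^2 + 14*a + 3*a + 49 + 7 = -3*a^2 + 17*a + 56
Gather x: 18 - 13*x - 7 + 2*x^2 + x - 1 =2*x^2 - 12*x + 10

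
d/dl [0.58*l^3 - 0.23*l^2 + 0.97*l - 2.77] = 1.74*l^2 - 0.46*l + 0.97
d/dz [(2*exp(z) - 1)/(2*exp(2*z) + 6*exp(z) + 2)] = (-exp(2*z) + exp(z) + 5/2)*exp(z)/(exp(4*z) + 6*exp(3*z) + 11*exp(2*z) + 6*exp(z) + 1)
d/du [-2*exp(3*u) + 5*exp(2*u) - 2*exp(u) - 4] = (-6*exp(2*u) + 10*exp(u) - 2)*exp(u)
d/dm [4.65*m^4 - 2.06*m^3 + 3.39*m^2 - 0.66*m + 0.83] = 18.6*m^3 - 6.18*m^2 + 6.78*m - 0.66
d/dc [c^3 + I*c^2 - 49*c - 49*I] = 3*c^2 + 2*I*c - 49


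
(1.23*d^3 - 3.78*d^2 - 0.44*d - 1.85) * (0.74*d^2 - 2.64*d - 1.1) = 0.9102*d^5 - 6.0444*d^4 + 8.3006*d^3 + 3.9506*d^2 + 5.368*d + 2.035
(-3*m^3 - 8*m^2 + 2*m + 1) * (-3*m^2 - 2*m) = 9*m^5 + 30*m^4 + 10*m^3 - 7*m^2 - 2*m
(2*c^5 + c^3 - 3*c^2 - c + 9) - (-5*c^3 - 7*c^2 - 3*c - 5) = 2*c^5 + 6*c^3 + 4*c^2 + 2*c + 14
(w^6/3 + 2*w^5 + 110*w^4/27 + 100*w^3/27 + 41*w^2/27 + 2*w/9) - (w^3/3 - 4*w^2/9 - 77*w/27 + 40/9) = w^6/3 + 2*w^5 + 110*w^4/27 + 91*w^3/27 + 53*w^2/27 + 83*w/27 - 40/9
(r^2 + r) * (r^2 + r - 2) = r^4 + 2*r^3 - r^2 - 2*r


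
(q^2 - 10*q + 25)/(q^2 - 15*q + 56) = (q^2 - 10*q + 25)/(q^2 - 15*q + 56)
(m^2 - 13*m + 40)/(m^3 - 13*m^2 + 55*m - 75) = (m - 8)/(m^2 - 8*m + 15)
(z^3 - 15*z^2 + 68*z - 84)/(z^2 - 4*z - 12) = (z^2 - 9*z + 14)/(z + 2)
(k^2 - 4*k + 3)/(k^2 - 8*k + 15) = (k - 1)/(k - 5)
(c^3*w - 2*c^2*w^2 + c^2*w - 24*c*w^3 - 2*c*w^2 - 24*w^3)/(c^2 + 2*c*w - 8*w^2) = w*(-c^2 + 6*c*w - c + 6*w)/(-c + 2*w)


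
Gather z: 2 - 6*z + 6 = 8 - 6*z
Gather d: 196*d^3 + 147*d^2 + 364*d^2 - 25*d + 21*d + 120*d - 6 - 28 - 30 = 196*d^3 + 511*d^2 + 116*d - 64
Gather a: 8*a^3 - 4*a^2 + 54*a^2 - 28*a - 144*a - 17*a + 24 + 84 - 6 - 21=8*a^3 + 50*a^2 - 189*a + 81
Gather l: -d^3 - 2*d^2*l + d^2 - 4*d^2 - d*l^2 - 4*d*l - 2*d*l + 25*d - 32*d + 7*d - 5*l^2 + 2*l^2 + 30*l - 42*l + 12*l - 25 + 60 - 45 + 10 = -d^3 - 3*d^2 + l^2*(-d - 3) + l*(-2*d^2 - 6*d)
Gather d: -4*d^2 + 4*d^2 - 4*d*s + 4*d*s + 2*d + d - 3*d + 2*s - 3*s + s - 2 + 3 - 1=0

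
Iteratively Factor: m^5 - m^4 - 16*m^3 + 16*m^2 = (m)*(m^4 - m^3 - 16*m^2 + 16*m) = m*(m - 1)*(m^3 - 16*m) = m*(m - 1)*(m + 4)*(m^2 - 4*m) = m*(m - 4)*(m - 1)*(m + 4)*(m)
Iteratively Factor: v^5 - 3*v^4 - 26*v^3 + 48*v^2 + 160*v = (v + 4)*(v^4 - 7*v^3 + 2*v^2 + 40*v) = (v + 2)*(v + 4)*(v^3 - 9*v^2 + 20*v) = (v - 5)*(v + 2)*(v + 4)*(v^2 - 4*v) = (v - 5)*(v - 4)*(v + 2)*(v + 4)*(v)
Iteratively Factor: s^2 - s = (s - 1)*(s)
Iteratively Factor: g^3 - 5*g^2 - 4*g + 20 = (g + 2)*(g^2 - 7*g + 10) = (g - 2)*(g + 2)*(g - 5)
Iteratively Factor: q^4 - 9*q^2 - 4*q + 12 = (q - 3)*(q^3 + 3*q^2 - 4) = (q - 3)*(q + 2)*(q^2 + q - 2) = (q - 3)*(q + 2)^2*(q - 1)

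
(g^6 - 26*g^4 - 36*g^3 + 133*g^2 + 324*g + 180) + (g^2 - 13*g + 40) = g^6 - 26*g^4 - 36*g^3 + 134*g^2 + 311*g + 220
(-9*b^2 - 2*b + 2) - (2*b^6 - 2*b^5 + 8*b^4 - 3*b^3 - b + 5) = -2*b^6 + 2*b^5 - 8*b^4 + 3*b^3 - 9*b^2 - b - 3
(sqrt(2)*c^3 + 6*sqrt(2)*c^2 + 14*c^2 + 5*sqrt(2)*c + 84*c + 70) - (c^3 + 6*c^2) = -c^3 + sqrt(2)*c^3 + 8*c^2 + 6*sqrt(2)*c^2 + 5*sqrt(2)*c + 84*c + 70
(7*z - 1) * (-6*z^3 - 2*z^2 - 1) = -42*z^4 - 8*z^3 + 2*z^2 - 7*z + 1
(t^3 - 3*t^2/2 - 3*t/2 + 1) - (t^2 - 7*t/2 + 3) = t^3 - 5*t^2/2 + 2*t - 2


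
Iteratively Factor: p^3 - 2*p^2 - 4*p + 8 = (p - 2)*(p^2 - 4) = (p - 2)*(p + 2)*(p - 2)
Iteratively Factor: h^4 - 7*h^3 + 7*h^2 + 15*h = (h)*(h^3 - 7*h^2 + 7*h + 15) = h*(h - 3)*(h^2 - 4*h - 5) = h*(h - 5)*(h - 3)*(h + 1)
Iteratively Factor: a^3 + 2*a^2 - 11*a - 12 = (a + 4)*(a^2 - 2*a - 3) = (a - 3)*(a + 4)*(a + 1)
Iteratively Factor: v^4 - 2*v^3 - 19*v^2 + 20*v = (v - 5)*(v^3 + 3*v^2 - 4*v) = v*(v - 5)*(v^2 + 3*v - 4) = v*(v - 5)*(v - 1)*(v + 4)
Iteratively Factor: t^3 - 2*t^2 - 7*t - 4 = (t - 4)*(t^2 + 2*t + 1) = (t - 4)*(t + 1)*(t + 1)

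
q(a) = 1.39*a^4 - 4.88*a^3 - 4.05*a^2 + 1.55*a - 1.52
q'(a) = 5.56*a^3 - 14.64*a^2 - 8.1*a + 1.55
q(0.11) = -1.40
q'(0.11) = 0.49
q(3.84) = -29.38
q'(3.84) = 69.39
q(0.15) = -1.39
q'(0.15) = 0.02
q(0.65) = -3.32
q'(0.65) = -8.37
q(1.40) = -15.34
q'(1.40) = -23.23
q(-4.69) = 1078.08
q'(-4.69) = -856.06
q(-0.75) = -2.46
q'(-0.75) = -2.96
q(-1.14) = 1.03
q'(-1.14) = -16.48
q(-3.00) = 201.73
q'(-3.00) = -256.03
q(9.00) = 5246.65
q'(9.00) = 2796.05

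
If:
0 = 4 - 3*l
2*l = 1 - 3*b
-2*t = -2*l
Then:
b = -5/9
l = 4/3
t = 4/3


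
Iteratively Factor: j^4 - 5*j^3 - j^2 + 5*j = (j - 1)*(j^3 - 4*j^2 - 5*j) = j*(j - 1)*(j^2 - 4*j - 5) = j*(j - 1)*(j + 1)*(j - 5)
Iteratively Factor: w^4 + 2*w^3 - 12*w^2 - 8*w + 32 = (w + 2)*(w^3 - 12*w + 16) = (w - 2)*(w + 2)*(w^2 + 2*w - 8) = (w - 2)*(w + 2)*(w + 4)*(w - 2)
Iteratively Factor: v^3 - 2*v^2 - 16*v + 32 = (v + 4)*(v^2 - 6*v + 8) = (v - 2)*(v + 4)*(v - 4)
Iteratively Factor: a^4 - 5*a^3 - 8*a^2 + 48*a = (a)*(a^3 - 5*a^2 - 8*a + 48) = a*(a - 4)*(a^2 - a - 12) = a*(a - 4)^2*(a + 3)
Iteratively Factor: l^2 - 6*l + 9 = (l - 3)*(l - 3)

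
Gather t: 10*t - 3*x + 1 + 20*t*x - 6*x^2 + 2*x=t*(20*x + 10) - 6*x^2 - x + 1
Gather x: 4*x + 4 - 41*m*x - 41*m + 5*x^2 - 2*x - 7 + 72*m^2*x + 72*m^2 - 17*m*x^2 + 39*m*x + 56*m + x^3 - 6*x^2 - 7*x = 72*m^2 + 15*m + x^3 + x^2*(-17*m - 1) + x*(72*m^2 - 2*m - 5) - 3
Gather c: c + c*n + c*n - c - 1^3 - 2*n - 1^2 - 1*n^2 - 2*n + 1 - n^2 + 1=2*c*n - 2*n^2 - 4*n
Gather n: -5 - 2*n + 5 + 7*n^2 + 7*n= 7*n^2 + 5*n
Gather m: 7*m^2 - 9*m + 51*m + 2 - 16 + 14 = 7*m^2 + 42*m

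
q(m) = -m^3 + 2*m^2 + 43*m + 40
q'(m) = -3*m^2 + 4*m + 43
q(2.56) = 146.41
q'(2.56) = 33.58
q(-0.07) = 37.00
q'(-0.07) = 42.71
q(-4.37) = -26.26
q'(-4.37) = -31.77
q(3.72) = 176.16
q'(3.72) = 16.36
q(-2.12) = -32.64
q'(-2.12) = 21.04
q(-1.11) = -3.90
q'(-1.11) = 34.86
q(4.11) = 181.09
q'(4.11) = 8.76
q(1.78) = 117.24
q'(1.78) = 40.61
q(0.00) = 40.00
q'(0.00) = 43.00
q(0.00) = 40.00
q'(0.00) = 43.00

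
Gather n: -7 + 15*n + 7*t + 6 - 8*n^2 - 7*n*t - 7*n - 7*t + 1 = -8*n^2 + n*(8 - 7*t)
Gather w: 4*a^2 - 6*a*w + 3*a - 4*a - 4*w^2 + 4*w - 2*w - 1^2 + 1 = 4*a^2 - a - 4*w^2 + w*(2 - 6*a)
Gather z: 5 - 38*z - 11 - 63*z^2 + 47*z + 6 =-63*z^2 + 9*z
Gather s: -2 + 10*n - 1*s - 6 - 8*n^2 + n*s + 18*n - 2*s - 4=-8*n^2 + 28*n + s*(n - 3) - 12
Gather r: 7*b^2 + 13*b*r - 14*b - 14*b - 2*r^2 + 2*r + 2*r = 7*b^2 - 28*b - 2*r^2 + r*(13*b + 4)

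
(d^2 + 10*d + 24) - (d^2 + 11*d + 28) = -d - 4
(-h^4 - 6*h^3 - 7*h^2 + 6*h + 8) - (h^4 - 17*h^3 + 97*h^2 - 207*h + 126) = -2*h^4 + 11*h^3 - 104*h^2 + 213*h - 118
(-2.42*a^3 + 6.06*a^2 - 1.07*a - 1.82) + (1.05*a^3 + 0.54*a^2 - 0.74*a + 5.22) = -1.37*a^3 + 6.6*a^2 - 1.81*a + 3.4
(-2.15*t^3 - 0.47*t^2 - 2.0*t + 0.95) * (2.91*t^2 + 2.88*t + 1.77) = -6.2565*t^5 - 7.5597*t^4 - 10.9791*t^3 - 3.8274*t^2 - 0.804*t + 1.6815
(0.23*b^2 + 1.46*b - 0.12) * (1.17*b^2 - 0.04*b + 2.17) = 0.2691*b^4 + 1.699*b^3 + 0.3003*b^2 + 3.173*b - 0.2604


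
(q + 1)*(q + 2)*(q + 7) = q^3 + 10*q^2 + 23*q + 14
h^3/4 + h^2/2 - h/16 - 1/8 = (h/4 + 1/2)*(h - 1/2)*(h + 1/2)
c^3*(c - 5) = c^4 - 5*c^3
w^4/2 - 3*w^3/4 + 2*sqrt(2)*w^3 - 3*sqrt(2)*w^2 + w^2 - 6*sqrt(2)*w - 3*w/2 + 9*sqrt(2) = (w/2 + sqrt(2))*(w - 3/2)*(w - sqrt(2))*(w + 3*sqrt(2))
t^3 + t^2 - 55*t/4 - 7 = (t - 7/2)*(t + 1/2)*(t + 4)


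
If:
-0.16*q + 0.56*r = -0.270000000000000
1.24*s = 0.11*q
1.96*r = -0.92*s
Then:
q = 1.47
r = -0.06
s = 0.13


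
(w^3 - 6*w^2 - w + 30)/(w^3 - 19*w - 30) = (w - 3)/(w + 3)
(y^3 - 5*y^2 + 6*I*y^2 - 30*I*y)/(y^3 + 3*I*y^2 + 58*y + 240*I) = y*(y - 5)/(y^2 - 3*I*y + 40)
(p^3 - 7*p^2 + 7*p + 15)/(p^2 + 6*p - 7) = (p^3 - 7*p^2 + 7*p + 15)/(p^2 + 6*p - 7)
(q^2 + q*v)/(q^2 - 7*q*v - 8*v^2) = q/(q - 8*v)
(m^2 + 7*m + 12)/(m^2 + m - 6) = (m + 4)/(m - 2)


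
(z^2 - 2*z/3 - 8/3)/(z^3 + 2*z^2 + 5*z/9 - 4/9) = 3*(z - 2)/(3*z^2 + 2*z - 1)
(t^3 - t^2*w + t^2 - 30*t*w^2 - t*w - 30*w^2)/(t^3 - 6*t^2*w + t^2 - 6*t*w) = (t + 5*w)/t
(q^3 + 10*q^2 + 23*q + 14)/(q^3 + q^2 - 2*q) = (q^2 + 8*q + 7)/(q*(q - 1))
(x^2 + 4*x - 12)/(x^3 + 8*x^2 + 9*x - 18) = (x - 2)/(x^2 + 2*x - 3)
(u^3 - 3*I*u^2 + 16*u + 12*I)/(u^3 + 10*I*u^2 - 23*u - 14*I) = (u - 6*I)/(u + 7*I)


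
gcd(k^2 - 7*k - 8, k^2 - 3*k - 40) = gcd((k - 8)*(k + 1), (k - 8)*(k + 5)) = k - 8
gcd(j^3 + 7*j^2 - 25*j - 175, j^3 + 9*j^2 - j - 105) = j^2 + 12*j + 35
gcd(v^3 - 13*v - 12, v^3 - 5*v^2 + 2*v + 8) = v^2 - 3*v - 4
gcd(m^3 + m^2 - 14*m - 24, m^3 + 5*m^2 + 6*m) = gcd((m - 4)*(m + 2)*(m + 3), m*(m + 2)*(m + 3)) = m^2 + 5*m + 6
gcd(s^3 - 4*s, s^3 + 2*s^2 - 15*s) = s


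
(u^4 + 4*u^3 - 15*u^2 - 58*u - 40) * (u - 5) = u^5 - u^4 - 35*u^3 + 17*u^2 + 250*u + 200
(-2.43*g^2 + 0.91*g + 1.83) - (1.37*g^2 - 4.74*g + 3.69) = -3.8*g^2 + 5.65*g - 1.86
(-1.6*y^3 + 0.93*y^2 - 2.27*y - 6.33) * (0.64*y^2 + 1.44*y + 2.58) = -1.024*y^5 - 1.7088*y^4 - 4.2416*y^3 - 4.9206*y^2 - 14.9718*y - 16.3314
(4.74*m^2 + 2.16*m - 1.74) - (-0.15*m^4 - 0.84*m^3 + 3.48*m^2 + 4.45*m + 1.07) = 0.15*m^4 + 0.84*m^3 + 1.26*m^2 - 2.29*m - 2.81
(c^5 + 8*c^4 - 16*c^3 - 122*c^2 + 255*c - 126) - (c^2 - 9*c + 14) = c^5 + 8*c^4 - 16*c^3 - 123*c^2 + 264*c - 140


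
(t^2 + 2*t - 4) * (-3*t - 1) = -3*t^3 - 7*t^2 + 10*t + 4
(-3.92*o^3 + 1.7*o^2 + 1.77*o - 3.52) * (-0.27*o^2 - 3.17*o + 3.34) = 1.0584*o^5 + 11.9674*o^4 - 18.9597*o^3 + 1.0175*o^2 + 17.0702*o - 11.7568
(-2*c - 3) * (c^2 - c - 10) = -2*c^3 - c^2 + 23*c + 30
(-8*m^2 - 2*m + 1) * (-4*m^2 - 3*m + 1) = 32*m^4 + 32*m^3 - 6*m^2 - 5*m + 1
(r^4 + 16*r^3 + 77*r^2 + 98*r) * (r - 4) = r^5 + 12*r^4 + 13*r^3 - 210*r^2 - 392*r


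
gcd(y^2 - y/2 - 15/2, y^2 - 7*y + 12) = y - 3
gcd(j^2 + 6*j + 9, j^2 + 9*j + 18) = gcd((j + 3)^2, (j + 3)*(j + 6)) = j + 3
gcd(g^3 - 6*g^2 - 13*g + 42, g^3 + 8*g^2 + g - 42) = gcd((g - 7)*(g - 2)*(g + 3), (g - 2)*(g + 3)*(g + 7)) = g^2 + g - 6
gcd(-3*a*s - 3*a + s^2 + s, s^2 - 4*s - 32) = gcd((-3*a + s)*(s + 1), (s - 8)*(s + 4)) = 1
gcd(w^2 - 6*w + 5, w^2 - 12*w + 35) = w - 5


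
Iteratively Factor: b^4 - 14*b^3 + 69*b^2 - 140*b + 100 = (b - 2)*(b^3 - 12*b^2 + 45*b - 50) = (b - 2)^2*(b^2 - 10*b + 25) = (b - 5)*(b - 2)^2*(b - 5)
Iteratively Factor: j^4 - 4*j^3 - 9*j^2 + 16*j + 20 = (j + 2)*(j^3 - 6*j^2 + 3*j + 10) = (j + 1)*(j + 2)*(j^2 - 7*j + 10) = (j - 2)*(j + 1)*(j + 2)*(j - 5)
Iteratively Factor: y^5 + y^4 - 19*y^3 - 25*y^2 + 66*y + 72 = (y - 2)*(y^4 + 3*y^3 - 13*y^2 - 51*y - 36) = (y - 2)*(y + 3)*(y^3 - 13*y - 12) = (y - 4)*(y - 2)*(y + 3)*(y^2 + 4*y + 3) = (y - 4)*(y - 2)*(y + 3)^2*(y + 1)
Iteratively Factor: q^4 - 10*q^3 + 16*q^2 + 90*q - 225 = (q - 3)*(q^3 - 7*q^2 - 5*q + 75) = (q - 5)*(q - 3)*(q^2 - 2*q - 15) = (q - 5)^2*(q - 3)*(q + 3)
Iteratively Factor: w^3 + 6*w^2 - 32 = (w + 4)*(w^2 + 2*w - 8) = (w + 4)^2*(w - 2)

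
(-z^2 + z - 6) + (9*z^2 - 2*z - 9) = 8*z^2 - z - 15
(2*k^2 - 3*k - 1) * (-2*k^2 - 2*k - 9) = -4*k^4 + 2*k^3 - 10*k^2 + 29*k + 9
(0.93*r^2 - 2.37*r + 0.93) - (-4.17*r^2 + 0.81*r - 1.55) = 5.1*r^2 - 3.18*r + 2.48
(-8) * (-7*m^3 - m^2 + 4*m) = 56*m^3 + 8*m^2 - 32*m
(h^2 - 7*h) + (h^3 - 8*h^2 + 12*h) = h^3 - 7*h^2 + 5*h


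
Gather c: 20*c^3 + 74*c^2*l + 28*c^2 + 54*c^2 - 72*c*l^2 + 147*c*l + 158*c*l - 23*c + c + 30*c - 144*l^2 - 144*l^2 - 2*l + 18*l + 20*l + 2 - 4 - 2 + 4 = 20*c^3 + c^2*(74*l + 82) + c*(-72*l^2 + 305*l + 8) - 288*l^2 + 36*l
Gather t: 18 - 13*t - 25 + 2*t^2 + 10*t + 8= 2*t^2 - 3*t + 1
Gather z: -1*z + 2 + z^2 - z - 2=z^2 - 2*z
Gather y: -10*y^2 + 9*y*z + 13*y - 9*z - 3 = -10*y^2 + y*(9*z + 13) - 9*z - 3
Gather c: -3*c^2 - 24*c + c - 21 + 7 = -3*c^2 - 23*c - 14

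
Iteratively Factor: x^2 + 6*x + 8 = (x + 4)*(x + 2)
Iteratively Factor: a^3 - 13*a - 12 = (a + 1)*(a^2 - a - 12) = (a - 4)*(a + 1)*(a + 3)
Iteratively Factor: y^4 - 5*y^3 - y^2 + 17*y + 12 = (y - 4)*(y^3 - y^2 - 5*y - 3) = (y - 4)*(y + 1)*(y^2 - 2*y - 3) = (y - 4)*(y + 1)^2*(y - 3)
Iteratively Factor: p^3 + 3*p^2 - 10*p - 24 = (p + 4)*(p^2 - p - 6) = (p + 2)*(p + 4)*(p - 3)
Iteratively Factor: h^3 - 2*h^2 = (h)*(h^2 - 2*h) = h*(h - 2)*(h)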